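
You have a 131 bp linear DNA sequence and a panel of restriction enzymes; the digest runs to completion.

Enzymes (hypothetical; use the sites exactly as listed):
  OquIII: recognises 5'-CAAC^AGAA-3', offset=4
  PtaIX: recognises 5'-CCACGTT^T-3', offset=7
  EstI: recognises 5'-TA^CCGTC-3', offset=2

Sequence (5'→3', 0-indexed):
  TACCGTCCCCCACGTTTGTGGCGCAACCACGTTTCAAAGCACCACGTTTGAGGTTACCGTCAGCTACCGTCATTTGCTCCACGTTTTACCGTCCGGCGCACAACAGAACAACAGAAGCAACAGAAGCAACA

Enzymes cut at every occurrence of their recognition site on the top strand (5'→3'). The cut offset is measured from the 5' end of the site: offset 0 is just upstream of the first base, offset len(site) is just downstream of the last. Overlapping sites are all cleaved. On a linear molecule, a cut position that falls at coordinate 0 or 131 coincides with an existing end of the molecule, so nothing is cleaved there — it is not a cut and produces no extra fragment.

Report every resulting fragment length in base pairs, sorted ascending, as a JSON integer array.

Scan for sites:
  OquIII (CAACAGAA, off=4): starts [100, 108, 117] → cuts [104, 112, 121]
  PtaIX (CCACGTTT, off=7): starts [9, 26, 41, 78] → cuts [16, 33, 48, 85]
  EstI (TACCGTC, off=2): starts [0, 54, 64, 86] → cuts [2, 56, 66, 88]

Pooled cuts: [2, 16, 33, 48, 56, 66, 85, 88, 104, 112, 121]

Fragment lengths:
  [0,2): 2 bp
  [2,16): 14 bp
  [16,33): 17 bp
  [33,48): 15 bp
  [48,56): 8 bp
  [56,66): 10 bp
  [66,85): 19 bp
  [85,88): 3 bp
  [88,104): 16 bp
  [104,112): 8 bp
  [112,121): 9 bp
  [121,131): 10 bp

[2,3,8,8,9,10,10,14,15,16,17,19]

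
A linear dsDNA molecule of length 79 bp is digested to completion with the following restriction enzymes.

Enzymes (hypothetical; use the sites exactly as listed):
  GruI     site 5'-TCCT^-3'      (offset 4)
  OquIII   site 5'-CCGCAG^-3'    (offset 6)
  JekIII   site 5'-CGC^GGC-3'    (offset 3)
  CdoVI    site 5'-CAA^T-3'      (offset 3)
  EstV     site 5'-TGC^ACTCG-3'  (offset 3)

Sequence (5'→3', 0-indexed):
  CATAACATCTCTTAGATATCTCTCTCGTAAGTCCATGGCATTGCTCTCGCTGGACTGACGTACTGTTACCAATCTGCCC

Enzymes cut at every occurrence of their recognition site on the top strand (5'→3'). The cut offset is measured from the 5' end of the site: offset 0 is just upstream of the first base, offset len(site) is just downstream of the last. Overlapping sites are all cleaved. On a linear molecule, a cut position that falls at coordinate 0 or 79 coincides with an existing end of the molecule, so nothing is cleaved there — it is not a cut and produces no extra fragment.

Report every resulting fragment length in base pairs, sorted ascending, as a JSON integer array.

[7,72]

Site scan:
  GruI (TCCT, off=4): no sites
  OquIII (CCGCAG, off=6): no sites
  JekIII (CGCGGC, off=3): no sites
  CdoVI CAAT/3: at [69] ⇒ [72]
  EstV (TGCACTCG, off=3): no sites

All cut coordinates (distinct, sorted): [72]

Fragments:
  [0,72): 72 bp
  [72,79): 7 bp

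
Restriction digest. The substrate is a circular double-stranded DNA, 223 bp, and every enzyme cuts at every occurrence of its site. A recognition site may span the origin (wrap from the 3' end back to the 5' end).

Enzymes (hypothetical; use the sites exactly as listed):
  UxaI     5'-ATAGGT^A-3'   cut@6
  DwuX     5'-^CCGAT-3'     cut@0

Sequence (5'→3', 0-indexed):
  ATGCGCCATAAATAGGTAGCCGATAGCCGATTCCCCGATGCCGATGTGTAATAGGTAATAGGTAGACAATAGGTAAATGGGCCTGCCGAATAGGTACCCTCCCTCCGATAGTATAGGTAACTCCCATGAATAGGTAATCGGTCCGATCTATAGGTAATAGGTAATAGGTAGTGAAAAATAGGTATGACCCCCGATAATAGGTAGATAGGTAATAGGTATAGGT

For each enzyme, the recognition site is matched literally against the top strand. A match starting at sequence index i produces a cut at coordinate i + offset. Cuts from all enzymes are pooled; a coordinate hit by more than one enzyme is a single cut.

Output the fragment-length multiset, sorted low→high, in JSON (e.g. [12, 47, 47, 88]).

Scan for sites:
  UxaI ATAGGTA/6: at [11, 50, 57, 68, 89, 112, 129, 149, 156, 163, 177, 196, 204, 211, 217] ⇒ [0, 17, 56, 63, 74, 95, 118, 135, 155, 162, 169, 183, 202, 210, 217]
  DwuX CCGAT/0: at [19, 26, 34, 40, 104, 142, 190] ⇒ [19, 26, 34, 40, 104, 142, 190]

Pooled cuts: [0, 17, 19, 26, 34, 40, 56, 63, 74, 95, 104, 118, 135, 142, 155, 162, 169, 183, 190, 202, 210, 217]

Fragment lengths:
  0→17: 17 bp
  17→19: 2 bp
  19→26: 7 bp
  26→34: 8 bp
  34→40: 6 bp
  40→56: 16 bp
  56→63: 7 bp
  63→74: 11 bp
  74→95: 21 bp
  95→104: 9 bp
  104→118: 14 bp
  118→135: 17 bp
  135→142: 7 bp
  142→155: 13 bp
  155→162: 7 bp
  162→169: 7 bp
  169→183: 14 bp
  183→190: 7 bp
  190→202: 12 bp
  202→210: 8 bp
  210→217: 7 bp
  217→0 (wrap): 223-217+0 = 6 bp

[2,6,6,7,7,7,7,7,7,7,8,8,9,11,12,13,14,14,16,17,17,21]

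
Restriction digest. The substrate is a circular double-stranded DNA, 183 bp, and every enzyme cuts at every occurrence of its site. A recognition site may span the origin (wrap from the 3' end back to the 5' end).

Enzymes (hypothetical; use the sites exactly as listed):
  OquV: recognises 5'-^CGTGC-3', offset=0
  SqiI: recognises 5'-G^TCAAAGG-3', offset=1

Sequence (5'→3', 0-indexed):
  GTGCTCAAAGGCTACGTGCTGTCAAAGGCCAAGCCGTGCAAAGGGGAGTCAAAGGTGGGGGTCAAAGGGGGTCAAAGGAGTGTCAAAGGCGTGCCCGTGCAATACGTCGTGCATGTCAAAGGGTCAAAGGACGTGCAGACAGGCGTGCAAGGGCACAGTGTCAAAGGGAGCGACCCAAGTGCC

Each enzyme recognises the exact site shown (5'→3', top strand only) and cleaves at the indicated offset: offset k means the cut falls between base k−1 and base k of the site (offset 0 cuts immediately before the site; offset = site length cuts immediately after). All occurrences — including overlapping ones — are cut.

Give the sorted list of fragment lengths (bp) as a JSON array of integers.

Scan for sites:
  OquV (CGTGC, off=0): starts [14, 34, 89, 95, 107, 131, 143, 182] → cuts [14, 34, 89, 95, 107, 131, 143, 182]
  SqiI (GTCAAAGG, off=1): starts [20, 47, 60, 70, 81, 114, 122, 159] → cuts [21, 48, 61, 71, 82, 115, 123, 160]

All cut coordinates (distinct, sorted): [14, 21, 34, 48, 61, 71, 82, 89, 95, 107, 115, 123, 131, 143, 160, 182]

Fragment lengths:
  14→21: 7 bp
  21→34: 13 bp
  34→48: 14 bp
  48→61: 13 bp
  61→71: 10 bp
  71→82: 11 bp
  82→89: 7 bp
  89→95: 6 bp
  95→107: 12 bp
  107→115: 8 bp
  115→123: 8 bp
  123→131: 8 bp
  131→143: 12 bp
  143→160: 17 bp
  160→182: 22 bp
  182→14 (wrap): 183-182+14 = 15 bp

[6,7,7,8,8,8,10,11,12,12,13,13,14,15,17,22]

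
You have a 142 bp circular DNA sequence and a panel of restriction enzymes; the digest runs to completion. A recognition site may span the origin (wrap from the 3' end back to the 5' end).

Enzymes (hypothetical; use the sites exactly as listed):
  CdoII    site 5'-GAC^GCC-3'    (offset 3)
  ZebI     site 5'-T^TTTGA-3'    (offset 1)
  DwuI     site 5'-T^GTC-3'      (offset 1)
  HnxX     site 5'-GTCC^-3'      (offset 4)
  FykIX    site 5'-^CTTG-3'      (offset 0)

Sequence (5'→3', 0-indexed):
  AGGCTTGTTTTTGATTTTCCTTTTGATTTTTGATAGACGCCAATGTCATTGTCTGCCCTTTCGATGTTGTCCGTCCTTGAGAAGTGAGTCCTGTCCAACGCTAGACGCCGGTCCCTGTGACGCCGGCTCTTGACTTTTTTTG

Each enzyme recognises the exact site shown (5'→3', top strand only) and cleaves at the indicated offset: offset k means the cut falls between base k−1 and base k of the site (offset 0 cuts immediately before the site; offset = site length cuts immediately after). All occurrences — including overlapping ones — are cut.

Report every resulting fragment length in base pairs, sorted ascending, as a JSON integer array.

[1,1,3,4,4,6,6,6,7,7,7,7,8,10,10,10,12,15,18]

Site scan:
  CdoII GACGCC/3: at [35, 103, 118] ⇒ [38, 106, 121]
  ZebI TTTTGA/1: at [8, 20, 27, 137] ⇒ [9, 21, 28, 138]
  DwuI TGTC/1: at [43, 49, 67, 91] ⇒ [44, 50, 68, 92]
  HnxX GTCC/4: at [68, 72, 87, 92, 110] ⇒ [72, 76, 91, 96, 114]
  FykIX CTTG/0: at [3, 75, 128] ⇒ [3, 75, 128]

Pooled cuts: [3, 9, 21, 28, 38, 44, 50, 68, 72, 75, 76, 91, 92, 96, 106, 114, 121, 128, 138]

Fragment lengths:
  3→9: 6 bp
  9→21: 12 bp
  21→28: 7 bp
  28→38: 10 bp
  38→44: 6 bp
  44→50: 6 bp
  50→68: 18 bp
  68→72: 4 bp
  72→75: 3 bp
  75→76: 1 bp
  76→91: 15 bp
  91→92: 1 bp
  92→96: 4 bp
  96→106: 10 bp
  106→114: 8 bp
  114→121: 7 bp
  121→128: 7 bp
  128→138: 10 bp
  138→3 (wrap): 142-138+3 = 7 bp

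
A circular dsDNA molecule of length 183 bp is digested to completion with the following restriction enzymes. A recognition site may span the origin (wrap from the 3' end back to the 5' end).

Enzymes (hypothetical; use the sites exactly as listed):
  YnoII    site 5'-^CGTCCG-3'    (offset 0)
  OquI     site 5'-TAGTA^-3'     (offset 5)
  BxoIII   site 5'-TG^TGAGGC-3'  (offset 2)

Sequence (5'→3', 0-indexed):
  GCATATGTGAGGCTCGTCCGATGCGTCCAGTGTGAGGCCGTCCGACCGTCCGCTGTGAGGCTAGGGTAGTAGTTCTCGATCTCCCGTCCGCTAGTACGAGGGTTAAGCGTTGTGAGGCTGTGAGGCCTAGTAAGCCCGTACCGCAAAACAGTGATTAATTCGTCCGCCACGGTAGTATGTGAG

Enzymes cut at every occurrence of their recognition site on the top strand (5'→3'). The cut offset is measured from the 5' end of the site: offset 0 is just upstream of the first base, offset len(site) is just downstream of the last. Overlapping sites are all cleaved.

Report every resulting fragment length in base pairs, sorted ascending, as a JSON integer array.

[2,6,7,8,8,9,11,12,12,13,16,16,17,18,28]

Per-enzyme occurrences:
  YnoII CGTCCG/0: at [14, 38, 46, 84, 160] ⇒ [14, 38, 46, 84, 160]
  OquI TAGTA/5: at [66, 91, 127, 172] ⇒ [71, 96, 132, 177]
  BxoIII TGTGAGGC/2: at [5, 30, 53, 110, 118, 177] ⇒ [7, 32, 55, 112, 120, 179]

Pooled cuts: [7, 14, 32, 38, 46, 55, 71, 84, 96, 112, 120, 132, 160, 177, 179]

Fragment lengths:
  7→14: 7 bp
  14→32: 18 bp
  32→38: 6 bp
  38→46: 8 bp
  46→55: 9 bp
  55→71: 16 bp
  71→84: 13 bp
  84→96: 12 bp
  96→112: 16 bp
  112→120: 8 bp
  120→132: 12 bp
  132→160: 28 bp
  160→177: 17 bp
  177→179: 2 bp
  179→7 (wrap): 183-179+7 = 11 bp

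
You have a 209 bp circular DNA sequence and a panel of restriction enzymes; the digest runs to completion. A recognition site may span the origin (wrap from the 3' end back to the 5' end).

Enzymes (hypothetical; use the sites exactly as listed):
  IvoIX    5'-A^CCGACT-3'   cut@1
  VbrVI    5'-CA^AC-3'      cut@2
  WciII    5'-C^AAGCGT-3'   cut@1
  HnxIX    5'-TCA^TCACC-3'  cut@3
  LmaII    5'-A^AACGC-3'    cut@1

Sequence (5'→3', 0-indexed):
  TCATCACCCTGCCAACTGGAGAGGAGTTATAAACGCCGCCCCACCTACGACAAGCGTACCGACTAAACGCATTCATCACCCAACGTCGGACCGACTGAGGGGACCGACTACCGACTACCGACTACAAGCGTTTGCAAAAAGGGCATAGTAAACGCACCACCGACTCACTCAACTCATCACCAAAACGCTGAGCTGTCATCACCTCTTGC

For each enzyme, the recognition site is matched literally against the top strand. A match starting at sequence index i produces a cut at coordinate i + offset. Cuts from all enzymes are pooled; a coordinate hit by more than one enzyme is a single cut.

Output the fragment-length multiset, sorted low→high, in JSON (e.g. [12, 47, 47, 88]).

[5,7,7,7,7,7,7,8,8,9,10,11,12,13,14,15,17,20,25]

Site scan:
  IvoIX (ACCGACT, off=1): starts [57, 89, 102, 109, 116, 158] → cuts [58, 90, 103, 110, 117, 159]
  VbrVI (CAAC, off=2): starts [12, 80, 169] → cuts [14, 82, 171]
  WciII (CAAGCGT, off=1): starts [50, 124] → cuts [51, 125]
  HnxIX (TCATCACC, off=3): starts [0, 72, 173, 195] → cuts [3, 75, 176, 198]
  LmaII (AAACGC, off=1): starts [30, 64, 149, 182] → cuts [31, 65, 150, 183]

All cut coordinates (distinct, sorted): [3, 14, 31, 51, 58, 65, 75, 82, 90, 103, 110, 117, 125, 150, 159, 171, 176, 183, 198]

Fragments:
  3→14: 11 bp
  14→31: 17 bp
  31→51: 20 bp
  51→58: 7 bp
  58→65: 7 bp
  65→75: 10 bp
  75→82: 7 bp
  82→90: 8 bp
  90→103: 13 bp
  103→110: 7 bp
  110→117: 7 bp
  117→125: 8 bp
  125→150: 25 bp
  150→159: 9 bp
  159→171: 12 bp
  171→176: 5 bp
  176→183: 7 bp
  183→198: 15 bp
  198→3 (wrap): 209-198+3 = 14 bp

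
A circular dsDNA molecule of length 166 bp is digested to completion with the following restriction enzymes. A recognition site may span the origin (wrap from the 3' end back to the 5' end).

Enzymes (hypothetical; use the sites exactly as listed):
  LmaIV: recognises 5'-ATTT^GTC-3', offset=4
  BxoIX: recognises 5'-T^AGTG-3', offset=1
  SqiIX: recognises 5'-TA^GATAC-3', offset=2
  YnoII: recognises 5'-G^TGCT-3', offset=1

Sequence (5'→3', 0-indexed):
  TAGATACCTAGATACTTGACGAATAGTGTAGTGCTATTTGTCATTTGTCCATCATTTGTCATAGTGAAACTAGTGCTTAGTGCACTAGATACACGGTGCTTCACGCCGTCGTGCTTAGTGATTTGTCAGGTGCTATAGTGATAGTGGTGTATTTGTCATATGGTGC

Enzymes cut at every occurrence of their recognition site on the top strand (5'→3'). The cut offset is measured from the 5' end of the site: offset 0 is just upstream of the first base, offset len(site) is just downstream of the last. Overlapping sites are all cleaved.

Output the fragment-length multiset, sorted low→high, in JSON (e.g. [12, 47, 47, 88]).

Scan for sites:
  LmaIV ATTTGTC/4: at [35, 42, 53, 120, 150] ⇒ [39, 46, 57, 124, 154]
  BxoIX TAGTG/1: at [23, 28, 61, 70, 77, 115, 135, 141] ⇒ [24, 29, 62, 71, 78, 116, 136, 142]
  SqiIX TAGATAC/2: at [0, 8, 85] ⇒ [2, 10, 87]
  YnoII GTGCT/1: at [30, 72, 95, 110, 129, 162] ⇒ [31, 73, 96, 111, 130, 163]

Pooled cuts: [2, 10, 24, 29, 31, 39, 46, 57, 62, 71, 73, 78, 87, 96, 111, 116, 124, 130, 136, 142, 154, 163]

Fragment lengths:
  2→10: 8 bp
  10→24: 14 bp
  24→29: 5 bp
  29→31: 2 bp
  31→39: 8 bp
  39→46: 7 bp
  46→57: 11 bp
  57→62: 5 bp
  62→71: 9 bp
  71→73: 2 bp
  73→78: 5 bp
  78→87: 9 bp
  87→96: 9 bp
  96→111: 15 bp
  111→116: 5 bp
  116→124: 8 bp
  124→130: 6 bp
  130→136: 6 bp
  136→142: 6 bp
  142→154: 12 bp
  154→163: 9 bp
  163→2 (wrap): 166-163+2 = 5 bp

[2,2,5,5,5,5,5,6,6,6,7,8,8,8,9,9,9,9,11,12,14,15]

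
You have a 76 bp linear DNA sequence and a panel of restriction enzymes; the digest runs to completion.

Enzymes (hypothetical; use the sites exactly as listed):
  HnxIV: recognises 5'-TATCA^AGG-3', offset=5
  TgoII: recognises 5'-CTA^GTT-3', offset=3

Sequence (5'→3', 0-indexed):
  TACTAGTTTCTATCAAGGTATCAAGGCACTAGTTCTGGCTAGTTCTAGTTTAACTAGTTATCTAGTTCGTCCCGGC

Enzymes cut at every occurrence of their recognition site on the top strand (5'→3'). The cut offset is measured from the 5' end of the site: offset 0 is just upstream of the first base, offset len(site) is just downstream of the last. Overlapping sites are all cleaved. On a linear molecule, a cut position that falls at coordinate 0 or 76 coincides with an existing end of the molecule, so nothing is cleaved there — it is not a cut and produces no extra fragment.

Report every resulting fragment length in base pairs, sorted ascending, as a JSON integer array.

[5,6,8,8,8,9,10,10,12]

Scan for sites:
  HnxIV (TATCAAGG, off=5): starts [10, 18] → cuts [15, 23]
  TgoII (CTAGTT, off=3): starts [2, 28, 38, 44, 53, 61] → cuts [5, 31, 41, 47, 56, 64]

All cut coordinates (distinct, sorted): [5, 15, 23, 31, 41, 47, 56, 64]

Fragment lengths:
  [0,5): 5 bp
  [5,15): 10 bp
  [15,23): 8 bp
  [23,31): 8 bp
  [31,41): 10 bp
  [41,47): 6 bp
  [47,56): 9 bp
  [56,64): 8 bp
  [64,76): 12 bp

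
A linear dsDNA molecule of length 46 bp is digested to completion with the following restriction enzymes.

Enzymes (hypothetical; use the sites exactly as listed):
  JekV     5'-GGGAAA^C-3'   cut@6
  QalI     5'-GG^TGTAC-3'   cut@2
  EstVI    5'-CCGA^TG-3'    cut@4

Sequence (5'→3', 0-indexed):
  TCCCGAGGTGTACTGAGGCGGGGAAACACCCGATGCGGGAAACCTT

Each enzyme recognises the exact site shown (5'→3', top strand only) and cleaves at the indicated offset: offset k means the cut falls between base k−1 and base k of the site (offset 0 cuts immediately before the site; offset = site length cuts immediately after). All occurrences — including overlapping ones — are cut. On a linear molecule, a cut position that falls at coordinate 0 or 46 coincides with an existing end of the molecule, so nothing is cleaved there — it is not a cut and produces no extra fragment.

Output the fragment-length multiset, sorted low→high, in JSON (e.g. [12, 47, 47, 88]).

[4,7,8,9,18]

Site scan:
  JekV (GGGAAAC, off=6): starts [20, 36] → cuts [26, 42]
  QalI (GGTGTAC, off=2): starts [6] → cuts [8]
  EstVI (CCGATG, off=4): starts [29] → cuts [33]

All cut coordinates (distinct, sorted): [8, 26, 33, 42]

Fragments:
  [0,8): 8 bp
  [8,26): 18 bp
  [26,33): 7 bp
  [33,42): 9 bp
  [42,46): 4 bp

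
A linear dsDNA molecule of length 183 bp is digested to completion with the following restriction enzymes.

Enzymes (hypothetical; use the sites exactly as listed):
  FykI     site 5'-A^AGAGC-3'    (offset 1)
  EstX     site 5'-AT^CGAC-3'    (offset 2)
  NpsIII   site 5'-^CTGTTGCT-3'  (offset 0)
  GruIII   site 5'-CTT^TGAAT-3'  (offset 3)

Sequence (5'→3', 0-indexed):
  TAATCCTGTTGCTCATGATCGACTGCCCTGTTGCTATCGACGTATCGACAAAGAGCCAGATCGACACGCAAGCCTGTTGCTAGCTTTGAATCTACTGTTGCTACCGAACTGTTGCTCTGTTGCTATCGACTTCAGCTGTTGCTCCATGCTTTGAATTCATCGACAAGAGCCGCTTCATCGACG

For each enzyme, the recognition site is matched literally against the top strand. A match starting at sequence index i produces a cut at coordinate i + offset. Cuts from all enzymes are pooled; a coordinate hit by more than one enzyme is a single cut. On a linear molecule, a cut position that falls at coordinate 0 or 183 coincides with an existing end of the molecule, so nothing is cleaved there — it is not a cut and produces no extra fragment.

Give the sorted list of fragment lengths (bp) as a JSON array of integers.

[5,5,5,6,8,8,8,8,9,9,10,10,10,12,13,13,14,14,16]

Site scan:
  FykI (AAGAGC, off=1): starts [50, 164] → cuts [51, 165]
  EstX (ATCGAC, off=2): starts [17, 35, 43, 59, 124, 158, 176] → cuts [19, 37, 45, 61, 126, 160, 178]
  NpsIII (CTGTTGCT, off=0): starts [5, 27, 73, 94, 108, 116, 135] → cuts [5, 27, 73, 94, 108, 116, 135]
  GruIII (CTTTGAAT, off=3): starts [83, 148] → cuts [86, 151]

All cut coordinates (distinct, sorted): [5, 19, 27, 37, 45, 51, 61, 73, 86, 94, 108, 116, 126, 135, 151, 160, 165, 178]

Fragment lengths:
  [0,5): 5 bp
  [5,19): 14 bp
  [19,27): 8 bp
  [27,37): 10 bp
  [37,45): 8 bp
  [45,51): 6 bp
  [51,61): 10 bp
  [61,73): 12 bp
  [73,86): 13 bp
  [86,94): 8 bp
  [94,108): 14 bp
  [108,116): 8 bp
  [116,126): 10 bp
  [126,135): 9 bp
  [135,151): 16 bp
  [151,160): 9 bp
  [160,165): 5 bp
  [165,178): 13 bp
  [178,183): 5 bp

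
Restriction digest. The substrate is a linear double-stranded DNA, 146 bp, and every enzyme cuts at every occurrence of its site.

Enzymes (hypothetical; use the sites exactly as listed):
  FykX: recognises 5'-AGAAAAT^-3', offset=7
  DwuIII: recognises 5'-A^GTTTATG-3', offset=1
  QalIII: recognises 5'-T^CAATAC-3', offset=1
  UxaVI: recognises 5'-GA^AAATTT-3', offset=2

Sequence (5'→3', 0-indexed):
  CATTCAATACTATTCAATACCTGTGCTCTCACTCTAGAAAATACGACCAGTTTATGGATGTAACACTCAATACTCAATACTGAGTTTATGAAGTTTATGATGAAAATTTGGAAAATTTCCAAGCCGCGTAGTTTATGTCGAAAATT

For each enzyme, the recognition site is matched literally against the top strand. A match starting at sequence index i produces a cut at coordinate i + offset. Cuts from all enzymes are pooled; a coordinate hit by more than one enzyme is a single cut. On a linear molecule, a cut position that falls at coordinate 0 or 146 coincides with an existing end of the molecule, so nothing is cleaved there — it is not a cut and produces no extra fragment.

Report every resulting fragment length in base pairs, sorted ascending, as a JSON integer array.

[4,7,7,9,9,9,10,11,16,18,18,28]

Site scan:
  FykX AGAAAAT/7: at [35] ⇒ [42]
  DwuIII AGTTTATG/1: at [48, 82, 91, 129] ⇒ [49, 83, 92, 130]
  QalIII TCAATAC/1: at [3, 13, 66, 73] ⇒ [4, 14, 67, 74]
  UxaVI GAAAATTT/2: at [101, 110] ⇒ [103, 112]

All cut coordinates (distinct, sorted): [4, 14, 42, 49, 67, 74, 83, 92, 103, 112, 130]

Fragment lengths:
  [0,4): 4 bp
  [4,14): 10 bp
  [14,42): 28 bp
  [42,49): 7 bp
  [49,67): 18 bp
  [67,74): 7 bp
  [74,83): 9 bp
  [83,92): 9 bp
  [92,103): 11 bp
  [103,112): 9 bp
  [112,130): 18 bp
  [130,146): 16 bp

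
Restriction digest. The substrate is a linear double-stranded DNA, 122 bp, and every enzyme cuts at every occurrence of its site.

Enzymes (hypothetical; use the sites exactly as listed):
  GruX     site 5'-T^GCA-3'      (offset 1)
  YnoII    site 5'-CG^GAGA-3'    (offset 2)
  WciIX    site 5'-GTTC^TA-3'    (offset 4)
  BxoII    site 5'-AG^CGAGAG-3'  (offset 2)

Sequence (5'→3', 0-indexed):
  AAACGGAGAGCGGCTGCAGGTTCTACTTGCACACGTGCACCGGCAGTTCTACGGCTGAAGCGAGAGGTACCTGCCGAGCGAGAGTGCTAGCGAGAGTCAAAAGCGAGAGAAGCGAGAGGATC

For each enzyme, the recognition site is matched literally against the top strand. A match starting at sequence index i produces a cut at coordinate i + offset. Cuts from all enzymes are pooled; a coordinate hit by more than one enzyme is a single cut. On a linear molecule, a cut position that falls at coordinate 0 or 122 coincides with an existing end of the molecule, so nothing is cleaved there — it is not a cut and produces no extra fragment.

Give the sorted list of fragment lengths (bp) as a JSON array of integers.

Site scan:
  GruX (TGCA, off=1): starts [14, 27, 35] → cuts [15, 28, 36]
  YnoII (CGGAGA, off=2): starts [3] → cuts [5]
  WciIX (GTTCTA, off=4): starts [19, 45] → cuts [23, 49]
  BxoII (AGCGAGAG, off=2): starts [58, 76, 88, 101, 110] → cuts [60, 78, 90, 103, 112]

Pooled cuts: [5, 15, 23, 28, 36, 49, 60, 78, 90, 103, 112]

Fragment lengths:
  [0,5): 5 bp
  [5,15): 10 bp
  [15,23): 8 bp
  [23,28): 5 bp
  [28,36): 8 bp
  [36,49): 13 bp
  [49,60): 11 bp
  [60,78): 18 bp
  [78,90): 12 bp
  [90,103): 13 bp
  [103,112): 9 bp
  [112,122): 10 bp

[5,5,8,8,9,10,10,11,12,13,13,18]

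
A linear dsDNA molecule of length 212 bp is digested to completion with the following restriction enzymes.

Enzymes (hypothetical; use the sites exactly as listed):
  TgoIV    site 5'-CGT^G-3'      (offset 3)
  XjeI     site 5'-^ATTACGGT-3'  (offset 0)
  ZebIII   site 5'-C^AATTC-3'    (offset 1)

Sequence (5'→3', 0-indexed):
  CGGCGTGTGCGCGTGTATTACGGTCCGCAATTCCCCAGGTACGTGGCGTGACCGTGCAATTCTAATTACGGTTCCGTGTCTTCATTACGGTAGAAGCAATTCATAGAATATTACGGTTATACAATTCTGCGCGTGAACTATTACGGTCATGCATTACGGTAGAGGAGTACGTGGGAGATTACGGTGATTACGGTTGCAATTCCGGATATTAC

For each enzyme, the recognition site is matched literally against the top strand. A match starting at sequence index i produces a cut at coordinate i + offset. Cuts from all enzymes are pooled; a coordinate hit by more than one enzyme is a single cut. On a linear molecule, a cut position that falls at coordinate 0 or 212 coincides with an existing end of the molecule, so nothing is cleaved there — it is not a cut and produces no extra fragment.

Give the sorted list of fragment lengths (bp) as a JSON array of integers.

[2,2,5,5,5,6,6,6,7,8,9,11,12,12,12,13,13,13,14,15,16,20]

Per-enzyme occurrences:
  TgoIV (CGTG, off=3): starts [3, 11, 41, 46, 52, 74, 131, 169] → cuts [6, 14, 44, 49, 55, 77, 134, 172]
  XjeI (ATTACGGT, off=0): starts [16, 64, 83, 109, 139, 152, 177, 186] → cuts [16, 64, 83, 109, 139, 152, 177, 186]
  ZebIII (CAATTC, off=1): starts [27, 56, 96, 121, 196] → cuts [28, 57, 97, 122, 197]

All cut coordinates (distinct, sorted): [6, 14, 16, 28, 44, 49, 55, 57, 64, 77, 83, 97, 109, 122, 134, 139, 152, 172, 177, 186, 197]

Fragments:
  [0,6): 6 bp
  [6,14): 8 bp
  [14,16): 2 bp
  [16,28): 12 bp
  [28,44): 16 bp
  [44,49): 5 bp
  [49,55): 6 bp
  [55,57): 2 bp
  [57,64): 7 bp
  [64,77): 13 bp
  [77,83): 6 bp
  [83,97): 14 bp
  [97,109): 12 bp
  [109,122): 13 bp
  [122,134): 12 bp
  [134,139): 5 bp
  [139,152): 13 bp
  [152,172): 20 bp
  [172,177): 5 bp
  [177,186): 9 bp
  [186,197): 11 bp
  [197,212): 15 bp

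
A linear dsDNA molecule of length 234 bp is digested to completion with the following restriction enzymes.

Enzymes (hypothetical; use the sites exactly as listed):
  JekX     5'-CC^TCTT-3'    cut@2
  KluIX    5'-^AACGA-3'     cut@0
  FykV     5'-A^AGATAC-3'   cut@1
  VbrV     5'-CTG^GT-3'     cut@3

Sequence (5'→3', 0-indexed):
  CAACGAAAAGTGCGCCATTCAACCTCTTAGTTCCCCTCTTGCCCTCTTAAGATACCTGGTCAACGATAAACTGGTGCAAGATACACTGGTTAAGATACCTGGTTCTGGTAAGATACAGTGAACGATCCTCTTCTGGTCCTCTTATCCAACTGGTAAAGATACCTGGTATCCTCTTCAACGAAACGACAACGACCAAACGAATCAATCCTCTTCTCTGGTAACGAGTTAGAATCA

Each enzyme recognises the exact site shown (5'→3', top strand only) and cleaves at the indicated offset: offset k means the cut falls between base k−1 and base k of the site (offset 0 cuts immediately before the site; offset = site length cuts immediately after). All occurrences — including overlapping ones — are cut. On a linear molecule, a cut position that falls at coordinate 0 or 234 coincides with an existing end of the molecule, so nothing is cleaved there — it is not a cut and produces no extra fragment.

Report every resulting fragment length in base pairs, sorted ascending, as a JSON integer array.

Per-enzyme occurrences:
  JekX CCTCTT/2: at [22, 34, 42, 126, 137, 169, 206] ⇒ [24, 36, 44, 128, 139, 171, 208]
  KluIX AACGA/0: at [1, 61, 120, 176, 181, 187, 195, 219] ⇒ [1, 61, 120, 176, 181, 187, 195, 219]
  FykV AAGATAC/1: at [48, 77, 91, 109, 155] ⇒ [49, 78, 92, 110, 156]
  VbrV CTGGT/3: at [55, 70, 85, 98, 104, 132, 149, 162, 214] ⇒ [58, 73, 88, 101, 107, 135, 152, 165, 217]

Pooled cuts: [1, 24, 36, 44, 49, 58, 61, 73, 78, 88, 92, 101, 107, 110, 120, 128, 135, 139, 152, 156, 165, 171, 176, 181, 187, 195, 208, 217, 219]

Fragments:
  [0,1): 1 bp
  [1,24): 23 bp
  [24,36): 12 bp
  [36,44): 8 bp
  [44,49): 5 bp
  [49,58): 9 bp
  [58,61): 3 bp
  [61,73): 12 bp
  [73,78): 5 bp
  [78,88): 10 bp
  [88,92): 4 bp
  [92,101): 9 bp
  [101,107): 6 bp
  [107,110): 3 bp
  [110,120): 10 bp
  [120,128): 8 bp
  [128,135): 7 bp
  [135,139): 4 bp
  [139,152): 13 bp
  [152,156): 4 bp
  [156,165): 9 bp
  [165,171): 6 bp
  [171,176): 5 bp
  [176,181): 5 bp
  [181,187): 6 bp
  [187,195): 8 bp
  [195,208): 13 bp
  [208,217): 9 bp
  [217,219): 2 bp
  [219,234): 15 bp

[1,2,3,3,4,4,4,5,5,5,5,6,6,6,7,8,8,8,9,9,9,9,10,10,12,12,13,13,15,23]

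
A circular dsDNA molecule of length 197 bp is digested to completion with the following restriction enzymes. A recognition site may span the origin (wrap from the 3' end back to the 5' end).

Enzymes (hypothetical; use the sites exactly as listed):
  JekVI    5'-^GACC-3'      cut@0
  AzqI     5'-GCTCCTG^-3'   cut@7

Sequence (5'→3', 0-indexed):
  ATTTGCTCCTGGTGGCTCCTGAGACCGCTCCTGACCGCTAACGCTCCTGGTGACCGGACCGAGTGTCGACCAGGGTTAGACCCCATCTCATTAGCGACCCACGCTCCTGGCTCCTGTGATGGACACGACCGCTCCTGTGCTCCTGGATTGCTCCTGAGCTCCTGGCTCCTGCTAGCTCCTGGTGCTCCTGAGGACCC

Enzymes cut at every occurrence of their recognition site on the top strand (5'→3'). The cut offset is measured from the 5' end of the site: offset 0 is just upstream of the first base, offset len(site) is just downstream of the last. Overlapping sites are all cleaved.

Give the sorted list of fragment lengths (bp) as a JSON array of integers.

[1,1,2,2,5,7,7,8,8,9,10,10,10,10,11,11,11,11,14,16,16,17]

Site scan:
  JekVI GACC/0: at [22, 32, 51, 56, 67, 78, 95, 126, 192] ⇒ [22, 32, 51, 56, 67, 78, 95, 126, 192]
  AzqI GCTCCTG/7: at [4, 14, 26, 42, 102, 109, 130, 138, 149, 157, 164, 174, 183] ⇒ [11, 21, 33, 49, 109, 116, 137, 145, 156, 164, 171, 181, 190]

All cut coordinates (distinct, sorted): [11, 21, 22, 32, 33, 49, 51, 56, 67, 78, 95, 109, 116, 126, 137, 145, 156, 164, 171, 181, 190, 192]

Fragments:
  11→21: 10 bp
  21→22: 1 bp
  22→32: 10 bp
  32→33: 1 bp
  33→49: 16 bp
  49→51: 2 bp
  51→56: 5 bp
  56→67: 11 bp
  67→78: 11 bp
  78→95: 17 bp
  95→109: 14 bp
  109→116: 7 bp
  116→126: 10 bp
  126→137: 11 bp
  137→145: 8 bp
  145→156: 11 bp
  156→164: 8 bp
  164→171: 7 bp
  171→181: 10 bp
  181→190: 9 bp
  190→192: 2 bp
  192→11 (wrap): 197-192+11 = 16 bp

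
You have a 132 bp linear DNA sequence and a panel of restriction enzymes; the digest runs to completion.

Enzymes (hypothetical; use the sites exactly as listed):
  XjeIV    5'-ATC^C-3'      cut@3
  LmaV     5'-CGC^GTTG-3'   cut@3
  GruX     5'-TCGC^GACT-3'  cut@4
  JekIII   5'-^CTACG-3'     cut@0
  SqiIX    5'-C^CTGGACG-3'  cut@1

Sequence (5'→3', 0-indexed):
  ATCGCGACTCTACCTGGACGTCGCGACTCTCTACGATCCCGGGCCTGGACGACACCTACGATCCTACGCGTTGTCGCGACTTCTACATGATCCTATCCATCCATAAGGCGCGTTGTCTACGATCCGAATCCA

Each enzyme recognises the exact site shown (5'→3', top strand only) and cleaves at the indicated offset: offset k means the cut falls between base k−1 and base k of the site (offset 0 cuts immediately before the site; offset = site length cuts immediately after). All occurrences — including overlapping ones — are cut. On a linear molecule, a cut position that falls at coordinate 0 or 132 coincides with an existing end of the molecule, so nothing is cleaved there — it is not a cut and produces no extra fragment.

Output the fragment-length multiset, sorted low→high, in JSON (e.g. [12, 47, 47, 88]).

[2,4,5,5,5,6,6,6,6,8,8,8,8,8,10,11,11,15]

Site scan:
  XjeIV (ATCC, off=3): starts [35, 60, 89, 94, 98, 121, 127] → cuts [38, 63, 92, 97, 101, 124, 130]
  LmaV (CGCGTTG, off=3): starts [66, 108] → cuts [69, 111]
  GruX (TCGCGACT, off=4): starts [1, 20, 73] → cuts [5, 24, 77]
  JekIII (CTACG, off=0): starts [30, 55, 63, 116] → cuts [30, 55, 63, 116]
  SqiIX (CCTGGACG, off=1): starts [12, 43] → cuts [13, 44]

Pooled cuts: [5, 13, 24, 30, 38, 44, 55, 63, 69, 77, 92, 97, 101, 111, 116, 124, 130]

Fragment lengths:
  [0,5): 5 bp
  [5,13): 8 bp
  [13,24): 11 bp
  [24,30): 6 bp
  [30,38): 8 bp
  [38,44): 6 bp
  [44,55): 11 bp
  [55,63): 8 bp
  [63,69): 6 bp
  [69,77): 8 bp
  [77,92): 15 bp
  [92,97): 5 bp
  [97,101): 4 bp
  [101,111): 10 bp
  [111,116): 5 bp
  [116,124): 8 bp
  [124,130): 6 bp
  [130,132): 2 bp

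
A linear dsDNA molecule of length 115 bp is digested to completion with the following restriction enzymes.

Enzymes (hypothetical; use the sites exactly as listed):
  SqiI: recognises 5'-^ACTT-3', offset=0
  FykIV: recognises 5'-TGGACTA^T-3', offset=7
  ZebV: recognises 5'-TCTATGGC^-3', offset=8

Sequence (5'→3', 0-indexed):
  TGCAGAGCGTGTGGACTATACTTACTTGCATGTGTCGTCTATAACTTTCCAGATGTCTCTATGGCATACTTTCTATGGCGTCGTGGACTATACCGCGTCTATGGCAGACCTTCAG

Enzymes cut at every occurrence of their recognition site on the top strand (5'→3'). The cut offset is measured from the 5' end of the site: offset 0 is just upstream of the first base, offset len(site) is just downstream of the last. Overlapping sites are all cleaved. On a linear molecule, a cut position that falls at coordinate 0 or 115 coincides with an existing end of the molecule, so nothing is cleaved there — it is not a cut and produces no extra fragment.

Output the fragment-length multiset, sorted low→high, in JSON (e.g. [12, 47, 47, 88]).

Scan for sites:
  SqiI (ACTT, off=0): starts [19, 23, 43, 67] → cuts [19, 23, 43, 67]
  FykIV (TGGACTAT, off=7): starts [11, 83] → cuts [18, 90]
  ZebV (TCTATGGC, off=8): starts [57, 71, 97] → cuts [65, 79, 105]

All cut coordinates (distinct, sorted): [18, 19, 23, 43, 65, 67, 79, 90, 105]

Fragments:
  [0,18): 18 bp
  [18,19): 1 bp
  [19,23): 4 bp
  [23,43): 20 bp
  [43,65): 22 bp
  [65,67): 2 bp
  [67,79): 12 bp
  [79,90): 11 bp
  [90,105): 15 bp
  [105,115): 10 bp

[1,2,4,10,11,12,15,18,20,22]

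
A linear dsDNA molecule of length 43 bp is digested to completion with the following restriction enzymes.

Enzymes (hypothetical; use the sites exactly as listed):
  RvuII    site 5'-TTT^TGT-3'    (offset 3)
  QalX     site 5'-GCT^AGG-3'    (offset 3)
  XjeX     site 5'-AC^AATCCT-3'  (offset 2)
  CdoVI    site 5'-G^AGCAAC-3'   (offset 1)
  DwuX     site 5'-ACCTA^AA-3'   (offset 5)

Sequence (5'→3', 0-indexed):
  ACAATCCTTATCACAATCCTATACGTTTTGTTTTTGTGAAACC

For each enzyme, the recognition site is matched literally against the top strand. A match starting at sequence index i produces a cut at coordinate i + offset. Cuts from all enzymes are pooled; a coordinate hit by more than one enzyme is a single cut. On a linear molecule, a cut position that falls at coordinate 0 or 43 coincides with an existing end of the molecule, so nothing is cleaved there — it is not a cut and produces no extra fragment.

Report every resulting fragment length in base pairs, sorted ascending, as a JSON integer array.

Scan for sites:
  RvuII TTTTGT/3: at [25, 31] ⇒ [28, 34]
  QalX (GCTAGG, off=3): no sites
  XjeX ACAATCCT/2: at [0, 12] ⇒ [2, 14]
  CdoVI (GAGCAAC, off=1): no sites
  DwuX (ACCTAAA, off=5): no sites

Pooled cuts: [2, 14, 28, 34]

Fragment lengths:
  [0,2): 2 bp
  [2,14): 12 bp
  [14,28): 14 bp
  [28,34): 6 bp
  [34,43): 9 bp

[2,6,9,12,14]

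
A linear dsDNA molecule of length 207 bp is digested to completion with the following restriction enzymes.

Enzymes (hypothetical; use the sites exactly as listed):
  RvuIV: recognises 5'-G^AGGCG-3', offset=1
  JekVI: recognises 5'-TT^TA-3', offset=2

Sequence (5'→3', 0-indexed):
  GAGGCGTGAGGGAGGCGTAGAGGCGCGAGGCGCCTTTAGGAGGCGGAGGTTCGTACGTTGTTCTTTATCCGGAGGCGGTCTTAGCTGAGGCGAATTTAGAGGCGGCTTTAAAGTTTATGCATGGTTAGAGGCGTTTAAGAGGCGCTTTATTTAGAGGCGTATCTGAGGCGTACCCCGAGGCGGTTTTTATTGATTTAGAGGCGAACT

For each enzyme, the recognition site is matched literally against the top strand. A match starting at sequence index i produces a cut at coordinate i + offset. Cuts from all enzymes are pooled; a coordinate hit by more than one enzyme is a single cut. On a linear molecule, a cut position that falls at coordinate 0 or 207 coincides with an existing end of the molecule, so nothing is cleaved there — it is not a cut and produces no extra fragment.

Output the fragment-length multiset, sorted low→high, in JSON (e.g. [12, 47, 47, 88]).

[1,3,3,3,4,4,4,7,7,7,7,8,8,8,9,9,9,9,10,11,11,12,13,15,25]

Site scan:
  RvuIV GAGGCG/1: at [0, 11, 19, 26, 39, 71, 86, 98, 127, 138, 153, 164, 176, 197] ⇒ [1, 12, 20, 27, 40, 72, 87, 99, 128, 139, 154, 165, 177, 198]
  JekVI TTTA/2: at [34, 63, 94, 106, 113, 133, 145, 149, 185, 193] ⇒ [36, 65, 96, 108, 115, 135, 147, 151, 187, 195]

Pooled cuts: [1, 12, 20, 27, 36, 40, 65, 72, 87, 96, 99, 108, 115, 128, 135, 139, 147, 151, 154, 165, 177, 187, 195, 198]

Fragments:
  [0,1): 1 bp
  [1,12): 11 bp
  [12,20): 8 bp
  [20,27): 7 bp
  [27,36): 9 bp
  [36,40): 4 bp
  [40,65): 25 bp
  [65,72): 7 bp
  [72,87): 15 bp
  [87,96): 9 bp
  [96,99): 3 bp
  [99,108): 9 bp
  [108,115): 7 bp
  [115,128): 13 bp
  [128,135): 7 bp
  [135,139): 4 bp
  [139,147): 8 bp
  [147,151): 4 bp
  [151,154): 3 bp
  [154,165): 11 bp
  [165,177): 12 bp
  [177,187): 10 bp
  [187,195): 8 bp
  [195,198): 3 bp
  [198,207): 9 bp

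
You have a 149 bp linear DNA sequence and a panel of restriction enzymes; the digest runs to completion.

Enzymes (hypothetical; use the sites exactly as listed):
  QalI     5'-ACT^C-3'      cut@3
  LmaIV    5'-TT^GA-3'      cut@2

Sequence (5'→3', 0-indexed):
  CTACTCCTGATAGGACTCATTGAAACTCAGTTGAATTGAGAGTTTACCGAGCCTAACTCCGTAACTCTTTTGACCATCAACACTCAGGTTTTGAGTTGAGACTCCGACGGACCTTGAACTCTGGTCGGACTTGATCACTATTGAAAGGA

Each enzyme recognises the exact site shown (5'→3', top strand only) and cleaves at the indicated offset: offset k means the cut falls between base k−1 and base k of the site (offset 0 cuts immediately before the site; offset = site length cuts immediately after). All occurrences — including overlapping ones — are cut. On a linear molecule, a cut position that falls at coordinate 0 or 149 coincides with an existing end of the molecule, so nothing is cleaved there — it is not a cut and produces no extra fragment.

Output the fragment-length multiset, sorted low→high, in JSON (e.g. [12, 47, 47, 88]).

Per-enzyme occurrences:
  QalI ACTC/3: at [2, 14, 24, 55, 63, 81, 100, 117] ⇒ [5, 17, 27, 58, 66, 84, 103, 120]
  LmaIV TTGA/2: at [19, 30, 35, 69, 90, 95, 113, 130, 140] ⇒ [21, 32, 37, 71, 92, 97, 115, 132, 142]

All cut coordinates (distinct, sorted): [5, 17, 21, 27, 32, 37, 58, 66, 71, 84, 92, 97, 103, 115, 120, 132, 142]

Fragment lengths:
  [0,5): 5 bp
  [5,17): 12 bp
  [17,21): 4 bp
  [21,27): 6 bp
  [27,32): 5 bp
  [32,37): 5 bp
  [37,58): 21 bp
  [58,66): 8 bp
  [66,71): 5 bp
  [71,84): 13 bp
  [84,92): 8 bp
  [92,97): 5 bp
  [97,103): 6 bp
  [103,115): 12 bp
  [115,120): 5 bp
  [120,132): 12 bp
  [132,142): 10 bp
  [142,149): 7 bp

[4,5,5,5,5,5,5,6,6,7,8,8,10,12,12,12,13,21]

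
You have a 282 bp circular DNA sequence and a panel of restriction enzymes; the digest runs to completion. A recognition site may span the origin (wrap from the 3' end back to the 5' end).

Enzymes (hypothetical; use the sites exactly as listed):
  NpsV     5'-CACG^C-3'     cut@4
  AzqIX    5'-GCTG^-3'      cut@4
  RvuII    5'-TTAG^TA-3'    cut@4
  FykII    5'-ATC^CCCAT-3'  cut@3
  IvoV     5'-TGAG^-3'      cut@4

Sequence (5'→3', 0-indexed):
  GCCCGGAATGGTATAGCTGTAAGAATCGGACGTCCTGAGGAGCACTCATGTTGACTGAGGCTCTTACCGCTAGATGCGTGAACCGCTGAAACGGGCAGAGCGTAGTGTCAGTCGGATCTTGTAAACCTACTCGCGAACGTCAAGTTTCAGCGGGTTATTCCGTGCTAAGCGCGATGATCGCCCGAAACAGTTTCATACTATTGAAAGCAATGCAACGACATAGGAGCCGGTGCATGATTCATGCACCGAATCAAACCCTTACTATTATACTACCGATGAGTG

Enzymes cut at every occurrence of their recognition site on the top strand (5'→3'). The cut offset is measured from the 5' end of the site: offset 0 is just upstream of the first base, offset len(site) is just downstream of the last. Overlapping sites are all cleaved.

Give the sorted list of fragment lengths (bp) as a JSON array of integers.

Per-enzyme occurrences:
  NpsV (CACGC, off=4): no sites
  AzqIX GCTG/4: at [15, 84] ⇒ [19, 88]
  RvuII (TTAGTA, off=4): no sites
  FykII (ATCCCCAT, off=3): no sites
  IvoV TGAG/4: at [35, 55, 276] ⇒ [39, 59, 280]

Pooled cuts: [19, 39, 59, 88, 280]

Fragments:
  19→39: 20 bp
  39→59: 20 bp
  59→88: 29 bp
  88→280: 192 bp
  280→19 (wrap): 282-280+19 = 21 bp

[20,20,21,29,192]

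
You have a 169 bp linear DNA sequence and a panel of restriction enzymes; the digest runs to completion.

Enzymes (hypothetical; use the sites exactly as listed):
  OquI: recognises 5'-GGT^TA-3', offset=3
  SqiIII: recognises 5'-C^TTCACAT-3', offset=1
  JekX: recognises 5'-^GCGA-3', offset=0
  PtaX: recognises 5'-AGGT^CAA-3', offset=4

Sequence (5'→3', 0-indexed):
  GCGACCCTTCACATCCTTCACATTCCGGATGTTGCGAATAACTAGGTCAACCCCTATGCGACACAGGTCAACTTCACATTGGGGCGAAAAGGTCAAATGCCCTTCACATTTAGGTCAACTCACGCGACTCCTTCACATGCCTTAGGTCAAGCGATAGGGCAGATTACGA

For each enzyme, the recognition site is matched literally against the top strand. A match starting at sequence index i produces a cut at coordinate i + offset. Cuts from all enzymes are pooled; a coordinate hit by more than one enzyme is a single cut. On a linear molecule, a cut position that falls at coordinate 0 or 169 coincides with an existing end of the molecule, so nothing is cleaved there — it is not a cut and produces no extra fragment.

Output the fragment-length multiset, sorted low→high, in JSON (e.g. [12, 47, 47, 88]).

Site scan:
  OquI (GGTTA, off=3): no sites
  SqiIII (CTTCACAT, off=1): starts [6, 15, 71, 101, 130] → cuts [7, 16, 72, 102, 131]
  JekX (GCGA, off=0): starts [0, 33, 57, 83, 123, 150] → cuts [33, 57, 83, 123, 150] (position 0 is a terminus of the linear molecule — no cut)
  PtaX (AGGTCAA, off=4): starts [43, 64, 89, 111, 143] → cuts [47, 68, 93, 115, 147]

Pooled cuts: [7, 16, 33, 47, 57, 68, 72, 83, 93, 102, 115, 123, 131, 147, 150]

Fragment lengths:
  [0,7): 7 bp
  [7,16): 9 bp
  [16,33): 17 bp
  [33,47): 14 bp
  [47,57): 10 bp
  [57,68): 11 bp
  [68,72): 4 bp
  [72,83): 11 bp
  [83,93): 10 bp
  [93,102): 9 bp
  [102,115): 13 bp
  [115,123): 8 bp
  [123,131): 8 bp
  [131,147): 16 bp
  [147,150): 3 bp
  [150,169): 19 bp

[3,4,7,8,8,9,9,10,10,11,11,13,14,16,17,19]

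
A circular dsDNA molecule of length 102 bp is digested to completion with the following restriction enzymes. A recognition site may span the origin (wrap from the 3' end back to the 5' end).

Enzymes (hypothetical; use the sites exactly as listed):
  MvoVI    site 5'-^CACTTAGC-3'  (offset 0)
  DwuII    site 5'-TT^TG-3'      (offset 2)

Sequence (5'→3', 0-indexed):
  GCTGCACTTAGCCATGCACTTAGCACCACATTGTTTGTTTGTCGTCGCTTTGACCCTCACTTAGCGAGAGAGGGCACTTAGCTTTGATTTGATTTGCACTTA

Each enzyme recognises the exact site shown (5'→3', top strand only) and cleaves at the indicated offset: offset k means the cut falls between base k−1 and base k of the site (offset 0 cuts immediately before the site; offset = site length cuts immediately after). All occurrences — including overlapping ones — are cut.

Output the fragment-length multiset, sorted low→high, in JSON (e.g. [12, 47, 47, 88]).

[2,4,5,5,7,10,10,11,12,17,19]

Scan for sites:
  MvoVI (CACTTAGC, off=0): starts [4, 16, 57, 74, 96] → cuts [4, 16, 57, 74, 96]
  DwuII (TTTG, off=2): starts [33, 37, 48, 82, 87, 92] → cuts [35, 39, 50, 84, 89, 94]

Pooled cuts: [4, 16, 35, 39, 50, 57, 74, 84, 89, 94, 96]

Fragment lengths:
  4→16: 12 bp
  16→35: 19 bp
  35→39: 4 bp
  39→50: 11 bp
  50→57: 7 bp
  57→74: 17 bp
  74→84: 10 bp
  84→89: 5 bp
  89→94: 5 bp
  94→96: 2 bp
  96→4 (wrap): 102-96+4 = 10 bp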